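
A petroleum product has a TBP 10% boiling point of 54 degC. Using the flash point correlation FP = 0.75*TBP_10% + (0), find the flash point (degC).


FP = 0.75 * 54 + (0) = 40.5

40.5 degC


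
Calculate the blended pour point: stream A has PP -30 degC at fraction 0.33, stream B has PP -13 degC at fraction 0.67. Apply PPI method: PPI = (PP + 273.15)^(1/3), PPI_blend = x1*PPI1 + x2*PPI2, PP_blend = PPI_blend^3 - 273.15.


PPI_1 = (-30 + 273.15)^(1/3) = 6.241535
PPI_2 = (-13 + 273.15)^(1/3) = 6.383731
PPI_blend = 0.33 * 6.241535 + 0.67 * 6.383731 = 6.336806
PP_blend = 6.336806^3 - 273.15 = 254.4551 - 273.15 = -18.69

-18.69 degC


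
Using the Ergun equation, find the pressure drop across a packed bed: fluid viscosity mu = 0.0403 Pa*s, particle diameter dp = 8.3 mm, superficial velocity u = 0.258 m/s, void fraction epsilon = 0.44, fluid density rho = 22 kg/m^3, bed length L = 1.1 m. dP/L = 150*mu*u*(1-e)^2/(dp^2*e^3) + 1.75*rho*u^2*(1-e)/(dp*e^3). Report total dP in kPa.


dp = 8.3 mm = 0.0083 m
Viscous term = 150*0.0403*0.258*(1-0.44)^2 / (0.0083^2*0.44^3) = 83344.7
Inertial term = 1.75*22*0.258^2*(1-0.44) / (0.0083*0.44^3) = 2029.79
dP/L = 83344.7 + 2029.79 = 85374.5 Pa/m
dP = 85374.5 * 1.1 / 1000 = 93.91 kPa

93.91 kPa


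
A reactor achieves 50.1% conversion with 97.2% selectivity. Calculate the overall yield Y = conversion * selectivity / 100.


Overall yield = conversion (%) * selectivity (%) / 100
Conversion = 50.1%, Selectivity = 97.2%
Y = 50.1 * 97.2 / 100
= 48.6972 %

48.6972 %


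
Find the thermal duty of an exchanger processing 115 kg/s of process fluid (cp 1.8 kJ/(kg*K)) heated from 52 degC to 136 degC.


Q = m_dot * cp * delta_T
delta_T = 136 - 52 = 84 K
Q = 115 * 1.8 * 84
= 207 * 84
= 17388 kW

17388 kW


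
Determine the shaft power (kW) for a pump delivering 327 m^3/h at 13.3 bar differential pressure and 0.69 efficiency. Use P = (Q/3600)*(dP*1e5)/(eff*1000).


Q = 327 / 3600 = 0.0908333 m^3/s
P = 0.0908333 * (13.3 * 1e5) / 0.69 / 1000 = 175.1

175.1 kW


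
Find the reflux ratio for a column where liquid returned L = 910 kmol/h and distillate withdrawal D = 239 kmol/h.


Reflux ratio definition: R = L / D (liquid returned / distillate withdrawn)
L = 910 kmol/h, D = 239 kmol/h
R = 910 / 239 = 3.808

3.808


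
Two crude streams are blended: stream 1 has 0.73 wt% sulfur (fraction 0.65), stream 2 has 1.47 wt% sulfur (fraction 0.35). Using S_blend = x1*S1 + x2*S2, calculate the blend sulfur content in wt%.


Linear sulfur blending: S_blend = x1*S1 + x2*S2
Contribution 1: 0.65 * 0.73 = 0.4745 wt%
Contribution 2: 0.35 * 1.47 = 0.5145 wt%
S_blend = 0.4745 + 0.5145 = 0.989

0.989 wt%


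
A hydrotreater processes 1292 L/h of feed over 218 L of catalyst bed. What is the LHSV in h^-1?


LHSV = volumetric feed rate / catalyst volume
= 1292 L/h / 218 L
= 5.927 h^-1

5.927 h^-1


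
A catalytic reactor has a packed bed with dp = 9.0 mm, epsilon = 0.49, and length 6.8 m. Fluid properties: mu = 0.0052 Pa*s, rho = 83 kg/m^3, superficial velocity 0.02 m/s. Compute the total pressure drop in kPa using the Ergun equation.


dp = 9.0 mm = 0.009 m
Viscous term = 150*0.0052*0.02*(1-0.49)^2 / (0.009^2*0.49^3) = 425.786
Inertial term = 1.75*83*0.02^2*(1-0.49) / (0.009*0.49^3) = 27.9844
dP/L = 425.786 + 27.9844 = 453.77 Pa/m
dP = 453.77 * 6.8 / 1000 = 3.086 kPa

3.086 kPa


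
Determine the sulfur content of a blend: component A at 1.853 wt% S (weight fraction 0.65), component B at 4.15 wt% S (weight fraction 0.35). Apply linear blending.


Linear sulfur blending: S_blend = x1*S1 + x2*S2
Contribution 1: 0.65 * 1.853 = 1.20445 wt%
Contribution 2: 0.35 * 4.15 = 1.4525 wt%
S_blend = 1.20445 + 1.4525 = 2.65695

2.65695 wt%


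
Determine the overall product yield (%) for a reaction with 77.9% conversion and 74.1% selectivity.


Overall yield = conversion (%) * selectivity (%) / 100
Conversion = 77.9%, Selectivity = 74.1%
Y = 77.9 * 74.1 / 100
= 57.7239 %

57.7239 %


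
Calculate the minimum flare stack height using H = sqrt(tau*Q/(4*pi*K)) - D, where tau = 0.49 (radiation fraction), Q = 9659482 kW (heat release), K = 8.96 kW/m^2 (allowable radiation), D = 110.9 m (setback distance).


tau*Q/(4*pi*K) = 0.49 * 9659482 / (4 * pi * 8.96) = 42037
sqrt(42037) = 205.029
H = 205.029 - 110.9 = 94.13

94.13 m


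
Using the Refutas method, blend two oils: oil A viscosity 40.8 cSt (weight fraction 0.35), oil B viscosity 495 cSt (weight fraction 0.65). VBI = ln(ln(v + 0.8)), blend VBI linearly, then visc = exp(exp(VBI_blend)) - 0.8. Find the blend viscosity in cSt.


Refutas method: VBN_i = 14.534*ln(ln(visc_i + 0.8)) + 10.975, blended linearly by mass fraction; since VBN is linear in VBI_i = ln(ln(visc_i + 0.8)) and the fractions sum to 1, blend VBI directly: visc = exp(exp(VBI_blend)) - 0.8
VBI_1 = ln(ln(40.8 + 0.8)) = 1.3159
VBI_2 = ln(ln(495 + 0.8)) = 1.82554
VBI_blend = 0.35 * 1.3159 + 0.65 * 1.82554 = 1.64717
visc_blend = exp(exp(1.64717)) - 0.8 = 179.1

179.1 cSt


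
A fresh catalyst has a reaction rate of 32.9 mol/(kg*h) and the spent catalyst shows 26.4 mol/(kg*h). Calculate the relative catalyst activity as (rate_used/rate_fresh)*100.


Activity (%) = (rate_used / rate_fresh) * 100
rate_used = 26.4, rate_fresh = 32.9
= (26.4 / 32.9) * 100
= 0.8024 * 100 = 80.24

80.24 %


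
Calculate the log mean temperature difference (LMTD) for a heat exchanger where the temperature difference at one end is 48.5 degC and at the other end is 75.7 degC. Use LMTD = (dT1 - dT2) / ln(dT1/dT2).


LMTD = (dT1 - dT2) / ln(dT1/dT2)
= (48.5 - 75.7) / ln(48.5 / 75.7) = -27.2 / -0.445214 = 61.09

61.09 degC


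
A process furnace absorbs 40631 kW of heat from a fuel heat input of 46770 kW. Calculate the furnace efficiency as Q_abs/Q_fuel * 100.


Furnace efficiency = Q_absorbed / Q_fuel * 100
= 40631 / 46770 * 100 = 86.87

86.87 %


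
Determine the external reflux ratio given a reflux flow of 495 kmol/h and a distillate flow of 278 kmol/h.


Reflux ratio definition: R = L / D (liquid returned / distillate withdrawn)
L = 495 kmol/h, D = 278 kmol/h
R = 495 / 278 = 1.781

1.781


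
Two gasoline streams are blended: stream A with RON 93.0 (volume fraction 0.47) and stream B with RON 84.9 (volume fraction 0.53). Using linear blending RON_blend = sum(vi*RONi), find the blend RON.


Linear blending: RON_blend = sum(vi * RONi)
Contribution 1: 0.47 * 93.0 = 43.71
Contribution 2: 0.53 * 84.9 = 44.997
RON_blend = 43.71 + 44.997 = 88.707

88.707


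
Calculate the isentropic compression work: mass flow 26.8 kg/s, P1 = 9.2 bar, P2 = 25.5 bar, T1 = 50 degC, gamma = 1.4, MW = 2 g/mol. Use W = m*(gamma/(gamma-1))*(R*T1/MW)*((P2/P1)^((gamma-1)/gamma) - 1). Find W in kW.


Isentropic work: W = m*(gamma/(gamma-1))*(R*T1/MW)*((P2/P1)^((gamma-1)/gamma) - 1)
T1 = 50 + 273.15 = 323.15 K
Pressure ratio = 25.5 / 9.2 = 2.77174
Exponent = (1.4 - 1)/1.4 = 0.285714
(P2/P1)^exp - 1 = 2.77174^0.285714 - 1 = 0.338137
W = 26.8 * 1.4 / 0.4 * 8.314 * 323.15 / 2 * 0.338137 = 42610

42610 kW


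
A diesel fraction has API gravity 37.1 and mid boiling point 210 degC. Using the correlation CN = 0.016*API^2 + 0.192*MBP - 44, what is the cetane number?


CN = 0.016 * 37.1^2 + 0.192 * 210 - 44
CN = 22.02256 + 40.32 - 44 = 18.34256

18.34256


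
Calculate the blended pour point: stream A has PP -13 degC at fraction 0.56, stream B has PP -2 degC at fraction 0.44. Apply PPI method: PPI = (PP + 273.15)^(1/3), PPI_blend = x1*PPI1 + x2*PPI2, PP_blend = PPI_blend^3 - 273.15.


PPI_1 = (-13 + 273.15)^(1/3) = 6.383731
PPI_2 = (-2 + 273.15)^(1/3) = 6.472467
PPI_blend = 0.56 * 6.383731 + 0.44 * 6.472467 = 6.422775
PP_blend = 6.422775^3 - 273.15 = 264.9526 - 273.15 = -8.2

-8.2 degC


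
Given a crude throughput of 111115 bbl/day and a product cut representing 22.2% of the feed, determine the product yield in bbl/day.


Crude throughput = 111115 bbl/day
Fraction yield = 22.2%
yield = throughput * fraction / 100
yield = 111115 * 22.2 / 100 = 24667.53

24667.53 bbl/day


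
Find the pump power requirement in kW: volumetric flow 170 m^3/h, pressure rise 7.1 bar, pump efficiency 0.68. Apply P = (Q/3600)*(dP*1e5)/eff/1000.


Q = 170 / 3600 = 0.0472222 m^3/s
P = 0.0472222 * (7.1 * 1e5) / 0.68 / 1000 = 49.31

49.31 kW


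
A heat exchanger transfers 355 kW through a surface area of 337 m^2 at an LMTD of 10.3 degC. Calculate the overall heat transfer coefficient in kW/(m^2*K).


From Q = U*A*LMTD, U = Q / (A * LMTD)
U = 355 / (337 * 10.3) = 355 / 3471.1 = 0.1023

0.1023 kW/(m^2*K)


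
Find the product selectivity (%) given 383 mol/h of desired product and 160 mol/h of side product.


Selectivity = desired / (desired + undesired) * 100
Total products = 383 + 160 = 543 mol/h
S = 383 / 543 * 100
= 0.7053 * 100
= 70.53 %

70.53 %


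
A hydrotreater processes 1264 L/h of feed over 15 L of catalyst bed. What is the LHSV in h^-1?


LHSV = volumetric feed rate / catalyst volume
= 1264 L/h / 15 L
= 84.27 h^-1

84.27 h^-1


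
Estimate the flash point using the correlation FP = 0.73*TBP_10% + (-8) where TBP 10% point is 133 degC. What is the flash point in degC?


FP = 0.73 * 133 + (-8) = 89.09

89.09 degC


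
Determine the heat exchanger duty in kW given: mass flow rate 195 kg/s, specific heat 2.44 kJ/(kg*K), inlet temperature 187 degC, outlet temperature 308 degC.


Q = m_dot * cp * delta_T
delta_T = 308 - 187 = 121 K
Q = 195 * 2.44 * 121
= 475.8 * 121
= 57571.8 kW

57571.8 kW


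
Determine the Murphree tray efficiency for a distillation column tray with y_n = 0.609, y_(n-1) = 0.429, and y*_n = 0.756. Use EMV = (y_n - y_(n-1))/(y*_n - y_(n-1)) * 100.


Murphree vapor efficiency: EMV = (y_n - y_(n-1)) / (y*_n - y_(n-1)) * 100
EMV = (0.609 - 0.429) / (0.756 - 0.429) * 100 = 0.18 / 0.327 * 100 = 55.05

55.05 %


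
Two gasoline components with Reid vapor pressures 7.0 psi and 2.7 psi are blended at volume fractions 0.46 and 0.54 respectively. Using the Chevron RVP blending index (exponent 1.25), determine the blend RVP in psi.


Chevron index: RVP_blend = (sum xi*RVPi^1.25)^(1/1.25)
RVP^1.25 terms: 0.46 * 7.0^1.25 + 0.54 * 2.7^1.25 = 7.10653
RVP_blend = 7.10653^(1/1.25) = 4.801

4.801 psi


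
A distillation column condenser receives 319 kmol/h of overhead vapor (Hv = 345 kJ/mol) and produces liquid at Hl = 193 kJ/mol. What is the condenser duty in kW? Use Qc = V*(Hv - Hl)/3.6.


Qc = 319 * (345 - 193) / 3.6 = 319 * 152 / 3.6 = 13470

13470 kW


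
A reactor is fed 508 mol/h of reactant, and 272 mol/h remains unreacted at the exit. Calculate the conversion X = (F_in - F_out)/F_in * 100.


X = (F_in - F_out) / F_in * 100
Moles reacted = 508 - 272 = 236
X = 236 / 508 * 100
= 0.4646 * 100
= 46.46 %

46.46 %


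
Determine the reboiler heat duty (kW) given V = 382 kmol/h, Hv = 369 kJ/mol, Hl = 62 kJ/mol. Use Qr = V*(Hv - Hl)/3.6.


Qr = 382 * (369 - 62) / 3.6 = 382 * 307 / 3.6 = 32580

32580 kW


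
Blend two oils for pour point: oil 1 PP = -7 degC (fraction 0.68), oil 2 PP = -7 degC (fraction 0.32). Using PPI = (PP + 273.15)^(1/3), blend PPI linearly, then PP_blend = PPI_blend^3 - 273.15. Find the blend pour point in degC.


PPI_1 = (-7 + 273.15)^(1/3) = 6.432436
PPI_2 = (-7 + 273.15)^(1/3) = 6.432436
PPI_blend = 0.68 * 6.432436 + 0.32 * 6.432436 = 6.432436
PP_blend = 6.432436^3 - 273.15 = 266.15 - 273.15 = -7

-7 degC


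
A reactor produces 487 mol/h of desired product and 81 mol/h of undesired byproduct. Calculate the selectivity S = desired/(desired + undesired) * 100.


Selectivity = desired / (desired + undesired) * 100
Total products = 487 + 81 = 568 mol/h
S = 487 / 568 * 100
= 0.8574 * 100
= 85.74 %

85.74 %


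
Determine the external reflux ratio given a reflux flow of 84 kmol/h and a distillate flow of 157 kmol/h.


Reflux ratio definition: R = L / D (liquid returned / distillate withdrawn)
L = 84 kmol/h, D = 157 kmol/h
R = 84 / 157 = 0.5350

0.5350


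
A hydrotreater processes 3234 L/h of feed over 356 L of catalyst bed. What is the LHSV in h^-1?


LHSV = volumetric feed rate / catalyst volume
= 3234 L/h / 356 L
= 9.084 h^-1

9.084 h^-1


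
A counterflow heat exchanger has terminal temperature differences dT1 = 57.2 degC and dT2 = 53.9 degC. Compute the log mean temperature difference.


LMTD = (dT1 - dT2) / ln(dT1/dT2)
= (57.2 - 53.9) / ln(57.2 / 53.9) = 3.3 / 0.0594234 = 55.53

55.53 degC


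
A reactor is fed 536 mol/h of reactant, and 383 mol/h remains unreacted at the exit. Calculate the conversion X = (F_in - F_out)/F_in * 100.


X = (F_in - F_out) / F_in * 100
Moles reacted = 536 - 383 = 153
X = 153 / 536 * 100
= 0.2854 * 100
= 28.54 %

28.54 %


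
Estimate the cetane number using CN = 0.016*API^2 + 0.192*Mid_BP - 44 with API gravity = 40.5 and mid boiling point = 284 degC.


CN = 0.016 * 40.5^2 + 0.192 * 284 - 44
CN = 26.244 + 54.528 - 44 = 36.772

36.772


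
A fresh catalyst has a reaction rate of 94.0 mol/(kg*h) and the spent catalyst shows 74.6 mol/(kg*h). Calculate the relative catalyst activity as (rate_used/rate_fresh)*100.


Activity (%) = (rate_used / rate_fresh) * 100
rate_used = 74.6, rate_fresh = 94.0
= (74.6 / 94.0) * 100
= 0.7936 * 100 = 79.36

79.36 %


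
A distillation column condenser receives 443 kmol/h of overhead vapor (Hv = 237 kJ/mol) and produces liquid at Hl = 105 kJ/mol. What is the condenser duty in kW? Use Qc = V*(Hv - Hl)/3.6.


Qc = 443 * (237 - 105) / 3.6 = 443 * 132 / 3.6 = 16240

16240 kW


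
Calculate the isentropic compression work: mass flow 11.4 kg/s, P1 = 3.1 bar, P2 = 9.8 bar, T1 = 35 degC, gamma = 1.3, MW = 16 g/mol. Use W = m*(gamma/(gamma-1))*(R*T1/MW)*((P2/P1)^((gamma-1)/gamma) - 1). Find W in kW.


Isentropic work: W = m*(gamma/(gamma-1))*(R*T1/MW)*((P2/P1)^((gamma-1)/gamma) - 1)
T1 = 35 + 273.15 = 308.15 K
Pressure ratio = 9.8 / 3.1 = 3.16129
Exponent = (1.3 - 1)/1.3 = 0.230769
(P2/P1)^exp - 1 = 3.16129^0.230769 - 1 = 0.304227
W = 11.4 * 1.3 / 0.3 * 8.314 * 308.15 / 16 * 0.304227 = 2406

2406 kW


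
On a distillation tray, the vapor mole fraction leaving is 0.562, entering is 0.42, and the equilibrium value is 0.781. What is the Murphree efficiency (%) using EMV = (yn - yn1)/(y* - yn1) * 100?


Murphree vapor efficiency: EMV = (y_n - y_(n-1)) / (y*_n - y_(n-1)) * 100
EMV = (0.562 - 0.42) / (0.781 - 0.42) * 100 = 0.142 / 0.361 * 100 = 39.34

39.34 %


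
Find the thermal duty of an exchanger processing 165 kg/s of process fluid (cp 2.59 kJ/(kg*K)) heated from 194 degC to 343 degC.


Q = m_dot * cp * delta_T
delta_T = 343 - 194 = 149 K
Q = 165 * 2.59 * 149
= 427.35 * 149
= 63675.15 kW

63675.15 kW


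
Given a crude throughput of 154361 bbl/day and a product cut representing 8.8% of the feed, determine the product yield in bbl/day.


Crude throughput = 154361 bbl/day
Fraction yield = 8.8%
yield = throughput * fraction / 100
yield = 154361 * 8.8 / 100 = 13583.768

13583.768 bbl/day


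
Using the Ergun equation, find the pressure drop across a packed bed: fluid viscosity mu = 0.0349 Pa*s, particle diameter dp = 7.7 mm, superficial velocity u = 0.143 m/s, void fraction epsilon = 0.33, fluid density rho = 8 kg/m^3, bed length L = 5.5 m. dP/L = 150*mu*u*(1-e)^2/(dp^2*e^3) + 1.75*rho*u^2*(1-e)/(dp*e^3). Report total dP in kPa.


dp = 7.7 mm = 0.0077 m
Viscous term = 150*0.0349*0.143*(1-0.33)^2 / (0.0077^2*0.33^3) = 157717
Inertial term = 1.75*8*0.143^2*(1-0.33) / (0.0077*0.33^3) = 693.174
dP/L = 157717 + 693.174 = 158410 Pa/m
dP = 158410 * 5.5 / 1000 = 871.3 kPa

871.3 kPa


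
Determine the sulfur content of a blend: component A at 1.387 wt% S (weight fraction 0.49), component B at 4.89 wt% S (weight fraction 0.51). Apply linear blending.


Linear sulfur blending: S_blend = x1*S1 + x2*S2
Contribution 1: 0.49 * 1.387 = 0.67963 wt%
Contribution 2: 0.51 * 4.89 = 2.4939 wt%
S_blend = 0.67963 + 2.4939 = 3.17353

3.17353 wt%


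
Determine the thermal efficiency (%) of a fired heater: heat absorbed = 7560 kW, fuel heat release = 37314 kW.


Furnace efficiency = Q_absorbed / Q_fuel * 100
= 7560 / 37314 * 100 = 20.26

20.26 %


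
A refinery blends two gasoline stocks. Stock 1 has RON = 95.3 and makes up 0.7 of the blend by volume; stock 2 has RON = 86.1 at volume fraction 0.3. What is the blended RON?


Linear blending: RON_blend = sum(vi * RONi)
Contribution 1: 0.7 * 95.3 = 66.71
Contribution 2: 0.3 * 86.1 = 25.83
RON_blend = 66.71 + 25.83 = 92.54

92.54


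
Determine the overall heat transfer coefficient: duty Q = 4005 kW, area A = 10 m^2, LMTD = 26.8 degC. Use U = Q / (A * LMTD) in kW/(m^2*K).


From Q = U*A*LMTD, U = Q / (A * LMTD)
U = 4005 / (10 * 26.8) = 4005 / 268 = 14.94

14.94 kW/(m^2*K)


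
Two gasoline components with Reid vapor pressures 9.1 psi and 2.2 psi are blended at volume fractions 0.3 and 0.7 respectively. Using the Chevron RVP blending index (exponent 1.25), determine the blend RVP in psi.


Chevron index: RVP_blend = (sum xi*RVPi^1.25)^(1/1.25)
RVP^1.25 terms: 0.3 * 9.1^1.25 + 0.7 * 2.2^1.25 = 6.61712
RVP_blend = 6.61712^(1/1.25) = 4.535

4.535 psi


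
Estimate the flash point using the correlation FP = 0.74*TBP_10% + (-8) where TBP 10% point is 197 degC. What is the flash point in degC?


FP = 0.74 * 197 + (-8) = 137.78

137.78 degC


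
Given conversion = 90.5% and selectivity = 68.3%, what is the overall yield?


Overall yield = conversion (%) * selectivity (%) / 100
Conversion = 90.5%, Selectivity = 68.3%
Y = 90.5 * 68.3 / 100
= 61.8115 %

61.8115 %


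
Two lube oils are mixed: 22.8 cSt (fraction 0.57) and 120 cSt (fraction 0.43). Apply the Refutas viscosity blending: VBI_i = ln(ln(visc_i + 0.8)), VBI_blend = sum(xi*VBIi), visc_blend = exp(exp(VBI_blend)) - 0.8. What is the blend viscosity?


Refutas method: VBN_i = 14.534*ln(ln(visc_i + 0.8)) + 10.975, blended linearly by mass fraction; since VBN is linear in VBI_i = ln(ln(visc_i + 0.8)) and the fractions sum to 1, blend VBI directly: visc = exp(exp(VBI_blend)) - 0.8
VBI_1 = ln(ln(22.8 + 0.8)) = 1.15097
VBI_2 = ln(ln(120 + 0.8)) = 1.56739
VBI_blend = 0.57 * 1.15097 + 0.43 * 1.56739 = 1.33003
visc_blend = exp(exp(1.33003)) - 0.8 = 43.07

43.07 cSt


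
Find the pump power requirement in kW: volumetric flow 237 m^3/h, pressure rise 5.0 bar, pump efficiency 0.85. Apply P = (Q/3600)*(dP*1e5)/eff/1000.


Q = 237 / 3600 = 0.0658333 m^3/s
P = 0.0658333 * (5.0 * 1e5) / 0.85 / 1000 = 38.73

38.73 kW


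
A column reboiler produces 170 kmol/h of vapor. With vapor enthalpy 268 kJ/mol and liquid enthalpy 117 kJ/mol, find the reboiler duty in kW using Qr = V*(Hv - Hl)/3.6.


Qr = 170 * (268 - 117) / 3.6 = 170 * 151 / 3.6 = 7131

7131 kW


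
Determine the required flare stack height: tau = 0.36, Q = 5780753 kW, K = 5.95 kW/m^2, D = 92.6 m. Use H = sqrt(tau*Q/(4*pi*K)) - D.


tau*Q/(4*pi*K) = 0.36 * 5780753 / (4 * pi * 5.95) = 27833
sqrt(27833) = 166.832
H = 166.832 - 92.6 = 74.23

74.23 m


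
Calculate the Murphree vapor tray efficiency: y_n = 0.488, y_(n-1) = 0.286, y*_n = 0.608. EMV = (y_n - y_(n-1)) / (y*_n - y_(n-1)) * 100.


Murphree vapor efficiency: EMV = (y_n - y_(n-1)) / (y*_n - y_(n-1)) * 100
EMV = (0.488 - 0.286) / (0.608 - 0.286) * 100 = 0.202 / 0.322 * 100 = 62.73

62.73 %


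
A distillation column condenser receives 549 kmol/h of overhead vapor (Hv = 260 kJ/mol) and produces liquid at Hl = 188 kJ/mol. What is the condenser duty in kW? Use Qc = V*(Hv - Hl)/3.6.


Qc = 549 * (260 - 188) / 3.6 = 549 * 72 / 3.6 = 10980

10980 kW


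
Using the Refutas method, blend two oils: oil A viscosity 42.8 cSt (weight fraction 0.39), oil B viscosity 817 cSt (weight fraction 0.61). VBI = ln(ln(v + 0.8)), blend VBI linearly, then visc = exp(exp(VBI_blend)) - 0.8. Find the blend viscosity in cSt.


Refutas method: VBN_i = 14.534*ln(ln(visc_i + 0.8)) + 10.975, blended linearly by mass fraction; since VBN is linear in VBI_i = ln(ln(visc_i + 0.8)) and the fractions sum to 1, blend VBI directly: visc = exp(exp(VBI_blend)) - 0.8
VBI_1 = ln(ln(42.8 + 0.8)) = 1.32842
VBI_2 = ln(ln(817 + 0.8)) = 1.90309
VBI_blend = 0.39 * 1.32842 + 0.61 * 1.90309 = 1.67897
visc_blend = exp(exp(1.67897)) - 0.8 = 211.9

211.9 cSt


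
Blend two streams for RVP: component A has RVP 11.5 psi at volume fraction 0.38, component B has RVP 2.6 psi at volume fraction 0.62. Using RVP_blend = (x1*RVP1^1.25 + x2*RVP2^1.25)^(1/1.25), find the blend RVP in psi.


Chevron index: RVP_blend = (sum xi*RVPi^1.25)^(1/1.25)
RVP^1.25 terms: 0.38 * 11.5^1.25 + 0.62 * 2.6^1.25 = 10.0944
RVP_blend = 10.0944^(1/1.25) = 6.357

6.357 psi


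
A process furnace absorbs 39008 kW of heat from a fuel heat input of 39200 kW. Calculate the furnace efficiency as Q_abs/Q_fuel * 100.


Furnace efficiency = Q_absorbed / Q_fuel * 100
= 39008 / 39200 * 100 = 99.51

99.51 %


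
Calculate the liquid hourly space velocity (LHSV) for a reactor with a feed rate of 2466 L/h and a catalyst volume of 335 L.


LHSV = volumetric feed rate / catalyst volume
= 2466 L/h / 335 L
= 7.361 h^-1

7.361 h^-1


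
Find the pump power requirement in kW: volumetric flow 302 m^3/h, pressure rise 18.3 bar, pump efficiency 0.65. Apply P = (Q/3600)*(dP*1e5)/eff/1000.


Q = 302 / 3600 = 0.0838889 m^3/s
P = 0.0838889 * (18.3 * 1e5) / 0.65 / 1000 = 236.2

236.2 kW


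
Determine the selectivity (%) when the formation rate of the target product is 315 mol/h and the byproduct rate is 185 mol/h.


Selectivity = desired / (desired + undesired) * 100
Total products = 315 + 185 = 500 mol/h
S = 315 / 500 * 100
= 0.6300 * 100
= 63.00 %

63.00 %


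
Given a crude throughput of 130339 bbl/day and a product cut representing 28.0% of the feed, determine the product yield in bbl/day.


Crude throughput = 130339 bbl/day
Fraction yield = 28.0%
yield = throughput * fraction / 100
yield = 130339 * 28.0 / 100 = 36494.92

36494.92 bbl/day


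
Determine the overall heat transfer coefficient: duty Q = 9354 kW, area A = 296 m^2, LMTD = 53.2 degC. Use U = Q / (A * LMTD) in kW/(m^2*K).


From Q = U*A*LMTD, U = Q / (A * LMTD)
U = 9354 / (296 * 53.2) = 9354 / 15747.2 = 0.5940

0.5940 kW/(m^2*K)


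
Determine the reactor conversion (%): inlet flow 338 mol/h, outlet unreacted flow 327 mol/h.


X = (F_in - F_out) / F_in * 100
Moles reacted = 338 - 327 = 11
X = 11 / 338 * 100
= 0.03254 * 100
= 3.254 %

3.254 %


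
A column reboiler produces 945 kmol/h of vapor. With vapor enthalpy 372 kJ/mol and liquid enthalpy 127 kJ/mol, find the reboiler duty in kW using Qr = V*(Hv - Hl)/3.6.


Qr = 945 * (372 - 127) / 3.6 = 945 * 245 / 3.6 = 64310

64310 kW


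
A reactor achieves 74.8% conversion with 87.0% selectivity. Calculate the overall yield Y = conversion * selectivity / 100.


Overall yield = conversion (%) * selectivity (%) / 100
Conversion = 74.8%, Selectivity = 87.0%
Y = 74.8 * 87.0 / 100
= 65.076 %

65.076 %


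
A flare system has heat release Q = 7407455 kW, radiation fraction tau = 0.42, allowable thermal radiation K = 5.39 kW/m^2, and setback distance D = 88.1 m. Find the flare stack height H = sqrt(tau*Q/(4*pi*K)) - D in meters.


tau*Q/(4*pi*K) = 0.42 * 7407455 / (4 * pi * 5.39) = 45932.5
sqrt(45932.5) = 214.319
H = 214.319 - 88.1 = 126.2

126.2 m


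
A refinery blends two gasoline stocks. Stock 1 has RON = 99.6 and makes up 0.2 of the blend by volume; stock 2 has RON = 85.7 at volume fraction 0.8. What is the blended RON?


Linear blending: RON_blend = sum(vi * RONi)
Contribution 1: 0.2 * 99.6 = 19.92
Contribution 2: 0.8 * 85.7 = 68.56
RON_blend = 19.92 + 68.56 = 88.48

88.48


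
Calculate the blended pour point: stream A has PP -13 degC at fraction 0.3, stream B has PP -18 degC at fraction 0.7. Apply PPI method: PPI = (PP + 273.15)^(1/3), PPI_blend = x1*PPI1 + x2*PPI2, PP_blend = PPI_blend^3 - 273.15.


PPI_1 = (-13 + 273.15)^(1/3) = 6.383731
PPI_2 = (-18 + 273.15)^(1/3) = 6.342569
PPI_blend = 0.3 * 6.383731 + 0.7 * 6.342569 = 6.354918
PP_blend = 6.354918^3 - 273.15 = 256.6433 - 273.15 = -16.51

-16.51 degC


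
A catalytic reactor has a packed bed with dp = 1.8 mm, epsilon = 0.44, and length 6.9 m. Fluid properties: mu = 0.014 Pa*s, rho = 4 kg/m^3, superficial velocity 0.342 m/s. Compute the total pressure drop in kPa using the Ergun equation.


dp = 1.8 mm = 0.0018 m
Viscous term = 150*0.014*0.342*(1-0.44)^2 / (0.0018^2*0.44^3) = 816053
Inertial term = 1.75*4*0.342^2*(1-0.44) / (0.0018*0.44^3) = 2990.25
dP/L = 816053 + 2990.25 = 819043 Pa/m
dP = 819043 * 6.9 / 1000 = 5651 kPa

5651 kPa


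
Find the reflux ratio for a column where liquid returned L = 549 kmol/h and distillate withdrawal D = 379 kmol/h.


Reflux ratio definition: R = L / D (liquid returned / distillate withdrawn)
L = 549 kmol/h, D = 379 kmol/h
R = 549 / 379 = 1.449

1.449


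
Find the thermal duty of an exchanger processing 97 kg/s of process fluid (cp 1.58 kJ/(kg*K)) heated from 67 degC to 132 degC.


Q = m_dot * cp * delta_T
delta_T = 132 - 67 = 65 K
Q = 97 * 1.58 * 65
= 153.26 * 65
= 9961.9 kW

9961.9 kW


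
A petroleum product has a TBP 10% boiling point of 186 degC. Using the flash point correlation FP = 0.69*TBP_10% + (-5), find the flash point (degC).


FP = 0.69 * 186 + (-5) = 123.34

123.34 degC


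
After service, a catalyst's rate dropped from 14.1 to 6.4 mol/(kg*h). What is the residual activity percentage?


Activity (%) = (rate_used / rate_fresh) * 100
rate_used = 6.4, rate_fresh = 14.1
= (6.4 / 14.1) * 100
= 0.4539 * 100 = 45.39

45.39 %


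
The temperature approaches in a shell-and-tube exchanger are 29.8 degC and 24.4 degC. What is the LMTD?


LMTD = (dT1 - dT2) / ln(dT1/dT2)
= (29.8 - 24.4) / ln(29.8 / 24.4) = 5.4 / 0.199925 = 27.01

27.01 degC


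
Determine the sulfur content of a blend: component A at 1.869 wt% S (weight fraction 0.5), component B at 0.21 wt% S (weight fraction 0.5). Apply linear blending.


Linear sulfur blending: S_blend = x1*S1 + x2*S2
Contribution 1: 0.5 * 1.869 = 0.9345 wt%
Contribution 2: 0.5 * 0.21 = 0.105 wt%
S_blend = 0.9345 + 0.105 = 1.0395

1.0395 wt%


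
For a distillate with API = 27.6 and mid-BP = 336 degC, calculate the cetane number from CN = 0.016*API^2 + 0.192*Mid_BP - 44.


CN = 0.016 * 27.6^2 + 0.192 * 336 - 44
CN = 12.18816 + 64.512 - 44 = 32.70016

32.70016


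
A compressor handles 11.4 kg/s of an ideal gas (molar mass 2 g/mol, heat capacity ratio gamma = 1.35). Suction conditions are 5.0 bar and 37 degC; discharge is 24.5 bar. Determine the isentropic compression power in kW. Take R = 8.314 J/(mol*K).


Isentropic work: W = m*(gamma/(gamma-1))*(R*T1/MW)*((P2/P1)^((gamma-1)/gamma) - 1)
T1 = 37 + 273.15 = 310.15 K
Pressure ratio = 24.5 / 5.0 = 4.9
Exponent = (1.35 - 1)/1.35 = 0.259259
(P2/P1)^exp - 1 = 4.9^0.259259 - 1 = 0.50987
W = 11.4 * 1.35 / 0.35 * 8.314 * 310.15 / 2 * 0.50987 = 28910

28910 kW


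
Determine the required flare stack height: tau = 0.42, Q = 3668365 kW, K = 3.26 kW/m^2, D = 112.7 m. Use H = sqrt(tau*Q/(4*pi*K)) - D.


tau*Q/(4*pi*K) = 0.42 * 3668365 / (4 * pi * 3.26) = 37609.2
sqrt(37609.2) = 193.931
H = 193.931 - 112.7 = 81.23

81.23 m


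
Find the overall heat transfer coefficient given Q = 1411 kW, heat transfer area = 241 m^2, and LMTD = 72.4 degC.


From Q = U*A*LMTD, U = Q / (A * LMTD)
U = 1411 / (241 * 72.4) = 1411 / 17448.4 = 0.08087

0.08087 kW/(m^2*K)


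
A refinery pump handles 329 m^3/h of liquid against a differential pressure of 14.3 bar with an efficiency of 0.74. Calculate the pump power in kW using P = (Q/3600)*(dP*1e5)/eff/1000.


Q = 329 / 3600 = 0.0913889 m^3/s
P = 0.0913889 * (14.3 * 1e5) / 0.74 / 1000 = 176.6

176.6 kW


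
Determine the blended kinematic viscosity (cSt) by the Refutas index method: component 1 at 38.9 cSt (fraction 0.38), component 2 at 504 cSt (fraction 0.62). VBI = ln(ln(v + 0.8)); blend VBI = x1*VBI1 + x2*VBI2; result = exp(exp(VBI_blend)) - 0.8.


Refutas method: VBN_i = 14.534*ln(ln(visc_i + 0.8)) + 10.975, blended linearly by mass fraction; since VBN is linear in VBI_i = ln(ln(visc_i + 0.8)) and the fractions sum to 1, blend VBI directly: visc = exp(exp(VBI_blend)) - 0.8
VBI_1 = ln(ln(38.9 + 0.8)) = 1.30328
VBI_2 = ln(ln(504 + 0.8)) = 1.82844
VBI_blend = 0.38 * 1.30328 + 0.62 * 1.82844 = 1.62888
visc_blend = exp(exp(1.62888)) - 0.8 = 162.9

162.9 cSt


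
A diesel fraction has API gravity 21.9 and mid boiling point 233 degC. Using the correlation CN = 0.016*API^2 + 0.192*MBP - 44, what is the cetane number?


CN = 0.016 * 21.9^2 + 0.192 * 233 - 44
CN = 7.67376 + 44.736 - 44 = 8.40976

8.40976


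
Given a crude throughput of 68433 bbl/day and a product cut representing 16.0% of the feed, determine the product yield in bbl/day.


Crude throughput = 68433 bbl/day
Fraction yield = 16.0%
yield = throughput * fraction / 100
yield = 68433 * 16.0 / 100 = 10949.28

10949.28 bbl/day


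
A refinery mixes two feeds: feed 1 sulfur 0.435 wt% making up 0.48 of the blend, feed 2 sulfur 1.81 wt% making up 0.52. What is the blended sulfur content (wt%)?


Linear sulfur blending: S_blend = x1*S1 + x2*S2
Contribution 1: 0.48 * 0.435 = 0.2088 wt%
Contribution 2: 0.52 * 1.81 = 0.9412 wt%
S_blend = 0.2088 + 0.9412 = 1.15

1.15 wt%


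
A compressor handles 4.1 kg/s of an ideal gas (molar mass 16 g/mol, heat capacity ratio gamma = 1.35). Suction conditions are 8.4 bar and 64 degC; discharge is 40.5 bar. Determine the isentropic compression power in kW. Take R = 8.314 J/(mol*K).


Isentropic work: W = m*(gamma/(gamma-1))*(R*T1/MW)*((P2/P1)^((gamma-1)/gamma) - 1)
T1 = 64 + 273.15 = 337.15 K
Pressure ratio = 40.5 / 8.4 = 4.82143
Exponent = (1.35 - 1)/1.35 = 0.259259
(P2/P1)^exp - 1 = 4.82143^0.259259 - 1 = 0.503556
W = 4.1 * 1.35 / 0.35 * 8.314 * 337.15 / 16 * 0.503556 = 1395

1395 kW


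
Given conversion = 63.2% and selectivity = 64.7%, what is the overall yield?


Overall yield = conversion (%) * selectivity (%) / 100
Conversion = 63.2%, Selectivity = 64.7%
Y = 63.2 * 64.7 / 100
= 40.8904 %

40.8904 %


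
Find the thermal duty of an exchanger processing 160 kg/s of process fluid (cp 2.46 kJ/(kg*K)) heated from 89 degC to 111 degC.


Q = m_dot * cp * delta_T
delta_T = 111 - 89 = 22 K
Q = 160 * 2.46 * 22
= 393.6 * 22
= 8659.2 kW

8659.2 kW


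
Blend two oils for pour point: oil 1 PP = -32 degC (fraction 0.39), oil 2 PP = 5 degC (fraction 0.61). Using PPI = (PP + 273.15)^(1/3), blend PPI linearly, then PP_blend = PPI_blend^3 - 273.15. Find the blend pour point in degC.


PPI_1 = (-32 + 273.15)^(1/3) = 6.224375
PPI_2 = (5 + 273.15)^(1/3) = 6.527693
PPI_blend = 0.39 * 6.224375 + 0.61 * 6.527693 = 6.409399
PP_blend = 6.409399^3 - 273.15 = 263.3006 - 273.15 = -9.85

-9.85 degC


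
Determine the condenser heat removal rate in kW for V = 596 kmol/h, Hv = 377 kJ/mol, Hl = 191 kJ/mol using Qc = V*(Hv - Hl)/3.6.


Qc = 596 * (377 - 191) / 3.6 = 596 * 186 / 3.6 = 30790

30790 kW


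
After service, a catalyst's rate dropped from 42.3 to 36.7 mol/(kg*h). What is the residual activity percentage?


Activity (%) = (rate_used / rate_fresh) * 100
rate_used = 36.7, rate_fresh = 42.3
= (36.7 / 42.3) * 100
= 0.8676 * 100 = 86.76

86.76 %


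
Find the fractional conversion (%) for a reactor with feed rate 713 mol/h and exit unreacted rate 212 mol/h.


X = (F_in - F_out) / F_in * 100
Moles reacted = 713 - 212 = 501
X = 501 / 713 * 100
= 0.7027 * 100
= 70.27 %

70.27 %


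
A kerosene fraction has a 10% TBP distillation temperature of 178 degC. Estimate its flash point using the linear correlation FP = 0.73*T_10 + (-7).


FP = 0.73 * 178 + (-7) = 122.94

122.94 degC


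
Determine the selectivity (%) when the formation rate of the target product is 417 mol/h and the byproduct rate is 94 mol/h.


Selectivity = desired / (desired + undesired) * 100
Total products = 417 + 94 = 511 mol/h
S = 417 / 511 * 100
= 0.8160 * 100
= 81.60 %

81.60 %


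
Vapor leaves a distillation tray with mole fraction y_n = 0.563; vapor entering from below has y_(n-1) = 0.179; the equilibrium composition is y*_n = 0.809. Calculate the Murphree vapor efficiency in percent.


Murphree vapor efficiency: EMV = (y_n - y_(n-1)) / (y*_n - y_(n-1)) * 100
EMV = (0.563 - 0.179) / (0.809 - 0.179) * 100 = 0.384 / 0.63 * 100 = 60.95

60.95 %


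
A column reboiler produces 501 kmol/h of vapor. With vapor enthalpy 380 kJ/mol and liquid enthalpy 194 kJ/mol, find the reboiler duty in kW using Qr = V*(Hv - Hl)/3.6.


Qr = 501 * (380 - 194) / 3.6 = 501 * 186 / 3.6 = 25880

25880 kW


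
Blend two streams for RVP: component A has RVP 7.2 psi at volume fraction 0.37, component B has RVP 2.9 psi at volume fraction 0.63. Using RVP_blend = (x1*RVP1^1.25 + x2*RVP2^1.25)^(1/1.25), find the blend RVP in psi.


Chevron index: RVP_blend = (sum xi*RVPi^1.25)^(1/1.25)
RVP^1.25 terms: 0.37 * 7.2^1.25 + 0.63 * 2.9^1.25 = 6.748
RVP_blend = 6.748^(1/1.25) = 4.606

4.606 psi


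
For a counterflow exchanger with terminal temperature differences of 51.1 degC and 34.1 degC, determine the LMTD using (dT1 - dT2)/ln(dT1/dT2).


LMTD = (dT1 - dT2) / ln(dT1/dT2)
= (51.1 - 34.1) / ln(51.1 / 34.1) = 17 / 0.404487 = 42.03

42.03 degC


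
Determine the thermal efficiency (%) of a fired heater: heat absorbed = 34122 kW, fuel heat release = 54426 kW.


Furnace efficiency = Q_absorbed / Q_fuel * 100
= 34122 / 54426 * 100 = 62.69

62.69 %


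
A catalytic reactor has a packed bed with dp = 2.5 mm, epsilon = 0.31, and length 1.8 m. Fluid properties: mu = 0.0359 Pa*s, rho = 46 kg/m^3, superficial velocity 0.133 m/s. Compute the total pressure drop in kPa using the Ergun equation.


dp = 2.5 mm = 0.0025 m
Viscous term = 150*0.0359*0.133*(1-0.31)^2 / (0.0025^2*0.31^3) = 1831350
Inertial term = 1.75*46*0.133^2*(1-0.31) / (0.0025*0.31^3) = 13192.4
dP/L = 1831350 + 13192.4 = 1844540 Pa/m
dP = 1844540 * 1.8 / 1000 = 3320 kPa

3320 kPa


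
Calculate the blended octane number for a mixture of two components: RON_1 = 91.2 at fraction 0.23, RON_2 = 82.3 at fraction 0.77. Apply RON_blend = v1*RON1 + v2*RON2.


Linear blending: RON_blend = sum(vi * RONi)
Contribution 1: 0.23 * 91.2 = 20.976
Contribution 2: 0.77 * 82.3 = 63.371
RON_blend = 20.976 + 63.371 = 84.347

84.347


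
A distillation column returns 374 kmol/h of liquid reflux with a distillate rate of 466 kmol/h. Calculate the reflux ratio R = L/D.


Reflux ratio definition: R = L / D (liquid returned / distillate withdrawn)
L = 374 kmol/h, D = 466 kmol/h
R = 374 / 466 = 0.8026

0.8026


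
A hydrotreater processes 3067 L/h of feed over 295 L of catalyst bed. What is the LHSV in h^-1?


LHSV = volumetric feed rate / catalyst volume
= 3067 L/h / 295 L
= 10.40 h^-1

10.40 h^-1


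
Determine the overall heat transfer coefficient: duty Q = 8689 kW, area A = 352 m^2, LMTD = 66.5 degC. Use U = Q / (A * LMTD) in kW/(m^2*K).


From Q = U*A*LMTD, U = Q / (A * LMTD)
U = 8689 / (352 * 66.5) = 8689 / 23408 = 0.3712

0.3712 kW/(m^2*K)


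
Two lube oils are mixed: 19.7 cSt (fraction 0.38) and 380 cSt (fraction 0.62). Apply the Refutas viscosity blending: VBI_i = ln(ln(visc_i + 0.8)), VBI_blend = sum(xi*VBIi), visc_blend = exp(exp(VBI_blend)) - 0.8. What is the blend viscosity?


Refutas method: VBN_i = 14.534*ln(ln(visc_i + 0.8)) + 10.975, blended linearly by mass fraction; since VBN is linear in VBI_i = ln(ln(visc_i + 0.8)) and the fractions sum to 1, blend VBI directly: visc = exp(exp(VBI_blend)) - 0.8
VBI_1 = ln(ln(19.7 + 0.8)) = 1.1054
VBI_2 = ln(ln(380 + 0.8)) = 1.78209
VBI_blend = 0.38 * 1.1054 + 0.62 * 1.78209 = 1.52495
visc_blend = exp(exp(1.52495)) - 0.8 = 98.18

98.18 cSt


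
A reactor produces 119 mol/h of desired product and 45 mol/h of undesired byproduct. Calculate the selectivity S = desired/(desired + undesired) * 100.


Selectivity = desired / (desired + undesired) * 100
Total products = 119 + 45 = 164 mol/h
S = 119 / 164 * 100
= 0.7256 * 100
= 72.56 %

72.56 %


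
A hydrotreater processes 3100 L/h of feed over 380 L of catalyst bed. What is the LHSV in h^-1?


LHSV = volumetric feed rate / catalyst volume
= 3100 L/h / 380 L
= 8.158 h^-1

8.158 h^-1


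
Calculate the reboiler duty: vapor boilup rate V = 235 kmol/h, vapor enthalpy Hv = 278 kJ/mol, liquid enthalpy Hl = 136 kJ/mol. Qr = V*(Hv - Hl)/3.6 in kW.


Qr = 235 * (278 - 136) / 3.6 = 235 * 142 / 3.6 = 9269

9269 kW


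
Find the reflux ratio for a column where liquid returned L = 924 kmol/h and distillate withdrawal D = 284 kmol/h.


Reflux ratio definition: R = L / D (liquid returned / distillate withdrawn)
L = 924 kmol/h, D = 284 kmol/h
R = 924 / 284 = 3.254

3.254


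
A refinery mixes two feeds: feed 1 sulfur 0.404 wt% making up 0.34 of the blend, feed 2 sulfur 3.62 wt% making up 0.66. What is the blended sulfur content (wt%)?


Linear sulfur blending: S_blend = x1*S1 + x2*S2
Contribution 1: 0.34 * 0.404 = 0.13736 wt%
Contribution 2: 0.66 * 3.62 = 2.3892 wt%
S_blend = 0.13736 + 2.3892 = 2.52656

2.52656 wt%


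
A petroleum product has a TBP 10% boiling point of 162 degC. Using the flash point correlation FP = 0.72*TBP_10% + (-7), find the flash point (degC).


FP = 0.72 * 162 + (-7) = 109.64

109.64 degC


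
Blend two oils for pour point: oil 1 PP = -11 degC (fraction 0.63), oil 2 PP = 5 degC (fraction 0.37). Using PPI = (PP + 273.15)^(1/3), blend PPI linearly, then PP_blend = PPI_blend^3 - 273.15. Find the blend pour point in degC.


PPI_1 = (-11 + 273.15)^(1/3) = 6.400049
PPI_2 = (5 + 273.15)^(1/3) = 6.527693
PPI_blend = 0.63 * 6.400049 + 0.37 * 6.527693 = 6.447277
PP_blend = 6.447277^3 - 273.15 = 267.9964 - 273.15 = -5.15

-5.15 degC


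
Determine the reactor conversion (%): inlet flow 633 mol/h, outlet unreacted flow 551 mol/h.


X = (F_in - F_out) / F_in * 100
Moles reacted = 633 - 551 = 82
X = 82 / 633 * 100
= 0.1295 * 100
= 12.95 %

12.95 %


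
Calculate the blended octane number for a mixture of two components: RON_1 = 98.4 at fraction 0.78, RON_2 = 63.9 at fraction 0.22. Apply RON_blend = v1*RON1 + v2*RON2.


Linear blending: RON_blend = sum(vi * RONi)
Contribution 1: 0.78 * 98.4 = 76.752
Contribution 2: 0.22 * 63.9 = 14.058
RON_blend = 76.752 + 14.058 = 90.81

90.81


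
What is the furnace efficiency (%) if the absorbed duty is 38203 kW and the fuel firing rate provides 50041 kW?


Furnace efficiency = Q_absorbed / Q_fuel * 100
= 38203 / 50041 * 100 = 76.34

76.34 %


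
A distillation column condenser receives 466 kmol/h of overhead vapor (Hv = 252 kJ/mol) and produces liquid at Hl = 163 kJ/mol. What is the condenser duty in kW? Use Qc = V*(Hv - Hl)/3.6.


Qc = 466 * (252 - 163) / 3.6 = 466 * 89 / 3.6 = 11520

11520 kW


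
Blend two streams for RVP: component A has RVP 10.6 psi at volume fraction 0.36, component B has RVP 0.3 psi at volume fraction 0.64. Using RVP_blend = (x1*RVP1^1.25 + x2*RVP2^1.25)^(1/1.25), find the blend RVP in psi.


Chevron index: RVP_blend = (sum xi*RVPi^1.25)^(1/1.25)
RVP^1.25 terms: 0.36 * 10.6^1.25 + 0.64 * 0.3^1.25 = 7.02759
RVP_blend = 7.02759^(1/1.25) = 4.758

4.758 psi


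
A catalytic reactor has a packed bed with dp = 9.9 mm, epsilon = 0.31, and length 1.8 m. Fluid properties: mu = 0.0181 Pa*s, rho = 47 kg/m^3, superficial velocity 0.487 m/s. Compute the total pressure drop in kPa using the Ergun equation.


dp = 9.9 mm = 0.0099 m
Viscous term = 150*0.0181*0.487*(1-0.31)^2 / (0.0099^2*0.31^3) = 215596
Inertial term = 1.75*47*0.487^2*(1-0.31) / (0.0099*0.31^3) = 45637.6
dP/L = 215596 + 45637.6 = 261234 Pa/m
dP = 261234 * 1.8 / 1000 = 470.2 kPa

470.2 kPa


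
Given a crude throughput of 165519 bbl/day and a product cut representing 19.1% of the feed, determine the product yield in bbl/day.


Crude throughput = 165519 bbl/day
Fraction yield = 19.1%
yield = throughput * fraction / 100
yield = 165519 * 19.1 / 100 = 31614.129

31614.129 bbl/day


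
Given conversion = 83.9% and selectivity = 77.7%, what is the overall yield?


Overall yield = conversion (%) * selectivity (%) / 100
Conversion = 83.9%, Selectivity = 77.7%
Y = 83.9 * 77.7 / 100
= 65.1903 %

65.1903 %
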